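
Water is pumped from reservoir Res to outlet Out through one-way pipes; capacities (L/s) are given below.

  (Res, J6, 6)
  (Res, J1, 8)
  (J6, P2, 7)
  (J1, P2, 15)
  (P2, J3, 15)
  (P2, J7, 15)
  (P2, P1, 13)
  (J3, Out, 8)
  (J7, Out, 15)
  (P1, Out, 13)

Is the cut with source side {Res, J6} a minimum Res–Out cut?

No — its capacity is 15, but the minimum cut has capacity 14.

Given cut capacity: 8 + 7 = 15.
Augment Res→J6→P2→J3→Out: bottleneck 6, flow now 6.
Augment Res→J1→P2→J3→Out: bottleneck 2, flow now 8.
Augment Res→J1→P2→J7→Out: bottleneck 6, flow now 14.
No augmenting path remains; maximum flow = 14.
In the residual graph, reachable from Res: {Res}.
Min-cut edges: Res→J6 (6), Res→J1 (8); capacity 6 + 8 = 14.
Cut capacity 15 exceeds the max flow 14, so it is not minimum.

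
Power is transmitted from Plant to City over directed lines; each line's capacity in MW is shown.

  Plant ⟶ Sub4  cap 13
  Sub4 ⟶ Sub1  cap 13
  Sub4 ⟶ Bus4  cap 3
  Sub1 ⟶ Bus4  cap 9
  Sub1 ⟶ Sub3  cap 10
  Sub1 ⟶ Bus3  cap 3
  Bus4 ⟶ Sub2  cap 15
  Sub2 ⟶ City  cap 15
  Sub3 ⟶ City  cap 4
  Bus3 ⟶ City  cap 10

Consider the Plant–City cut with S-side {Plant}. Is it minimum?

Given cut capacity: 13 = 13.
Augment Plant→Sub4→Sub1→Sub3→City: bottleneck 4, flow now 4.
Augment Plant→Sub4→Sub1→Bus3→City: bottleneck 3, flow now 7.
Augment Plant→Sub4→Bus4→Sub2→City: bottleneck 3, flow now 10.
Augment Plant→Sub4→Sub1→Bus4→Sub2→City: bottleneck 3, flow now 13.
No augmenting path remains; maximum flow = 13.
Cut capacity 13 equals the max flow, so it is a minimum cut.

Yes — it is a minimum cut (capacity 13).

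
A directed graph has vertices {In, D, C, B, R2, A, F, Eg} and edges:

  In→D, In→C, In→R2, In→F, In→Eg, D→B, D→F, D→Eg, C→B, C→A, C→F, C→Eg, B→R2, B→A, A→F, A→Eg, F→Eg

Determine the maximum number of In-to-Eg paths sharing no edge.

Assign every edge capacity 1; by Menger, the answer equals the max flow.
Path In→Eg (+1); total 1.
Path In→D→Eg (+1); total 2.
Path In→C→Eg (+1); total 3.
Path In→F→Eg (+1); total 4.
No residual In→Eg path; max flow = 4.
Certifying cut of size 4: {In→C, In→D, In→Eg, In→F}.

4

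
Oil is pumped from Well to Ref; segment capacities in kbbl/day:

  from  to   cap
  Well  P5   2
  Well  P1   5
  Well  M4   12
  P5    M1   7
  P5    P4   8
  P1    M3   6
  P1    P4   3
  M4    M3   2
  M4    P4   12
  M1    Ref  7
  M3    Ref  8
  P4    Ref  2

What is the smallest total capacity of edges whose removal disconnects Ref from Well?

Augment Well→P5→M1→Ref: bottleneck 2, flow now 2.
Augment Well→P1→M3→Ref: bottleneck 5, flow now 7.
Augment Well→M4→M3→Ref: bottleneck 2, flow now 9.
Augment Well→M4→P4→Ref: bottleneck 2, flow now 11.
No augmenting path remains; maximum flow = 11.
By max-flow min-cut, the minimum cut capacity equals the max flow.
In the residual graph, reachable from Well: {Well, M4, P4}.
Min-cut edges: Well→P5 (2), Well→P1 (5), M4→M3 (2), P4→Ref (2); capacity 2 + 5 + 2 + 2 = 11.

11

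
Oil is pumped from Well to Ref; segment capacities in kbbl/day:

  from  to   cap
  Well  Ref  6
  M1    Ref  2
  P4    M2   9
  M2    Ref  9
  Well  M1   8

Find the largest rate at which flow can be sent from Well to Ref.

Augment Well→Ref: bottleneck 6, flow now 6.
Augment Well→M1→Ref: bottleneck 2, flow now 8.
No augmenting path remains; maximum flow = 8.
In the residual graph, reachable from Well: {Well, M1}.
Min-cut edges: Well→Ref (6), M1→Ref (2); capacity 6 + 2 = 8.
This cut is saturated, so no flow can exceed 8.

8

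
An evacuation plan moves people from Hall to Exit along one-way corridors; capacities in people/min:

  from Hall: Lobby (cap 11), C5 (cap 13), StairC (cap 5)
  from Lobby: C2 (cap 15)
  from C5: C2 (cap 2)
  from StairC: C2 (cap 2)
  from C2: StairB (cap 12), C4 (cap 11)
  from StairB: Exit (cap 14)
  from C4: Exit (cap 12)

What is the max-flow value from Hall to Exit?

15

Augment Hall→Lobby→C2→StairB→Exit: bottleneck 11, flow now 11.
Augment Hall→C5→C2→StairB→Exit: bottleneck 1, flow now 12.
Augment Hall→C5→C2→C4→Exit: bottleneck 1, flow now 13.
Augment Hall→StairC→C2→C4→Exit: bottleneck 2, flow now 15.
No augmenting path remains; maximum flow = 15.
In the residual graph, reachable from Hall: {Hall, C5, StairC}.
Min-cut edges: Hall→Lobby (11), C5→C2 (2), StairC→C2 (2); capacity 11 + 2 + 2 = 15.
This cut is saturated, so no flow can exceed 15.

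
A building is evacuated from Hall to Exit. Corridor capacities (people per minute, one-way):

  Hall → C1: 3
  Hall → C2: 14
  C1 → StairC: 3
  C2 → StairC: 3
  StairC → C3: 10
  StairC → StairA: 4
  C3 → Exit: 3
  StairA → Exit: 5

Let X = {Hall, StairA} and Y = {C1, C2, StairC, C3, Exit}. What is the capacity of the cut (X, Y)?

22

Edges leaving {Hall, StairA}: Hall→C1 (3), Hall→C2 (14), StairA→Exit (5).
Cut capacity = 3 + 14 + 5 = 22.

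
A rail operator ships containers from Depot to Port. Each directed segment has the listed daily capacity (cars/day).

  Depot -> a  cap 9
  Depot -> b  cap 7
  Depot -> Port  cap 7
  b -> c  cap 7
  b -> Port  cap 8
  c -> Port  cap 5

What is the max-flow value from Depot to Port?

14

Augment Depot→Port: bottleneck 7, flow now 7.
Augment Depot→b→Port: bottleneck 7, flow now 14.
No augmenting path remains; maximum flow = 14.
In the residual graph, reachable from Depot: {Depot, a}.
Min-cut edges: Depot→b (7), Depot→Port (7); capacity 7 + 7 = 14.
This cut is saturated, so no flow can exceed 14.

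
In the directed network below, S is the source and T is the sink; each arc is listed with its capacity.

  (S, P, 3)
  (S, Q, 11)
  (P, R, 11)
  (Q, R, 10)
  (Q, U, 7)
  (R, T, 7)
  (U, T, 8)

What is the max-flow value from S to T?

Augment S→P→R→T: bottleneck 3, flow now 3.
Augment S→Q→R→T: bottleneck 4, flow now 7.
Augment S→Q→U→T: bottleneck 7, flow now 14.
No augmenting path remains; maximum flow = 14.
In the residual graph, reachable from S: {S}.
Min-cut edges: S→P (3), S→Q (11); capacity 3 + 11 = 14.
This cut is saturated, so no flow can exceed 14.

14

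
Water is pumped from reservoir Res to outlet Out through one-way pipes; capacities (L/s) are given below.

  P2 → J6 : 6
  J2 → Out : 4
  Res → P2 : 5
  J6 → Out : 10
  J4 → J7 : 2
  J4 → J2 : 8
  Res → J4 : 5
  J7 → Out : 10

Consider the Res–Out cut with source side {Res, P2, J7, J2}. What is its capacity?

Edges leaving {Res, P2, J7, J2}: Res→J4 (5), P2→J6 (6), J7→Out (10), J2→Out (4).
Cut capacity = 5 + 6 + 10 + 4 = 25.

25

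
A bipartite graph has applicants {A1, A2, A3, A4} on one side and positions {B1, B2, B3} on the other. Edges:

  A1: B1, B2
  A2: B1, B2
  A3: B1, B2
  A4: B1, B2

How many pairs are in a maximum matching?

2

Unit-capacity flow: source→left, listed edges, right→sink; max matching = max flow.
Augmenting path A1→B1 (+1); matched 1.
Augmenting path A2→B2 (+1); matched 2.
No augmenting path remains; maximum matching = 2.
König certificate: {B1, B2} is a vertex cover of size 2 (every listed pair touches it), so no matching can be larger.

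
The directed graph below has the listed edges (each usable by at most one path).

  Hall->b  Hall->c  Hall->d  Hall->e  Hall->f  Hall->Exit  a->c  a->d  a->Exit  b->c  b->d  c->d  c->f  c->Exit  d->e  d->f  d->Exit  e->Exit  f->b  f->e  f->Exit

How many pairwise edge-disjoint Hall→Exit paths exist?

5

Assign every edge capacity 1; by Menger, the answer equals the max flow.
Path Hall→Exit (+1); total 1.
Path Hall→c→Exit (+1); total 2.
Path Hall→d→Exit (+1); total 3.
Path Hall→e→Exit (+1); total 4.
Path Hall→f→Exit (+1); total 5.
No residual Hall→Exit path; max flow = 5.
Certifying cut of size 5: {Hall→Exit, c→Exit, d→Exit, e→Exit, f→Exit}.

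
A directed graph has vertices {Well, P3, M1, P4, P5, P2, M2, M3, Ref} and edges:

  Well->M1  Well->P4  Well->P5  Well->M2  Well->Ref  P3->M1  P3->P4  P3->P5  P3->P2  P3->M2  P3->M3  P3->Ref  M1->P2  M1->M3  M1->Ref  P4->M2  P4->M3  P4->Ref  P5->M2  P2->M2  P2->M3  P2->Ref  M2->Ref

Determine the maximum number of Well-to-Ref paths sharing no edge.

Assign every edge capacity 1; by Menger, the answer equals the max flow.
Path Well→Ref (+1); total 1.
Path Well→M1→Ref (+1); total 2.
Path Well→P4→Ref (+1); total 3.
Path Well→M2→Ref (+1); total 4.
No residual Well→Ref path; max flow = 4.
Certifying cut of size 4: {M2→Ref, Well→M1, Well→P4, Well→Ref}.

4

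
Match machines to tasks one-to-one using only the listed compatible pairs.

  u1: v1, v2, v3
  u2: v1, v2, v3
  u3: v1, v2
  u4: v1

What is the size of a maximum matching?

3

Unit-capacity flow: source→left, listed edges, right→sink; max matching = max flow.
Augmenting path u1→v1 (+1); matched 1.
Augmenting path u2→v2 (+1); matched 2.
Augmenting path u3→v1→u1→v3 (+1); matched 3.
No augmenting path remains; maximum matching = 3.
König certificate: {v1, v2, v3} is a vertex cover of size 3 (every listed pair touches it), so no matching can be larger.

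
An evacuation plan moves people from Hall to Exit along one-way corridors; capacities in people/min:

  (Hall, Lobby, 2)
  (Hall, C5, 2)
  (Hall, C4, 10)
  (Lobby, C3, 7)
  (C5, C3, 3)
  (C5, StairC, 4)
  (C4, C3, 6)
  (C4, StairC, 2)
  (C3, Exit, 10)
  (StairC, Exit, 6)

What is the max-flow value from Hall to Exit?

Augment Hall→Lobby→C3→Exit: bottleneck 2, flow now 2.
Augment Hall→C5→C3→Exit: bottleneck 2, flow now 4.
Augment Hall→C4→C3→Exit: bottleneck 6, flow now 10.
Augment Hall→C4→StairC→Exit: bottleneck 2, flow now 12.
No augmenting path remains; maximum flow = 12.
In the residual graph, reachable from Hall: {Hall, C4}.
Min-cut edges: Hall→Lobby (2), Hall→C5 (2), C4→C3 (6), C4→StairC (2); capacity 2 + 2 + 6 + 2 = 12.
This cut is saturated, so no flow can exceed 12.

12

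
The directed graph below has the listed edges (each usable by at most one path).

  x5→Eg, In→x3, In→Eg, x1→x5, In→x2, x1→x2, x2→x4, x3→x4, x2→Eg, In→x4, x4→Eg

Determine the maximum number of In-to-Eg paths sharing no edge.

3

Assign every edge capacity 1; by Menger, the answer equals the max flow.
Path In→Eg (+1); total 1.
Path In→x2→Eg (+1); total 2.
Path In→x4→Eg (+1); total 3.
No residual In→Eg path; max flow = 3.
Certifying cut of size 3: {In→Eg, In→x2, x4→Eg}.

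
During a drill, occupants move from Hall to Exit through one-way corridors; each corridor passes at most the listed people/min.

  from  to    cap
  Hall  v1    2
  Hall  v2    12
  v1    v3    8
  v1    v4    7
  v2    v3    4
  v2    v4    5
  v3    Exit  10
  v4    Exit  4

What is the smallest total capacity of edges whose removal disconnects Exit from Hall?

10

Augment Hall→v1→v3→Exit: bottleneck 2, flow now 2.
Augment Hall→v2→v3→Exit: bottleneck 4, flow now 6.
Augment Hall→v2→v4→Exit: bottleneck 4, flow now 10.
No augmenting path remains; maximum flow = 10.
By max-flow min-cut, the minimum cut capacity equals the max flow.
In the residual graph, reachable from Hall: {Hall, v2, v4}.
Min-cut edges: Hall→v1 (2), v2→v3 (4), v4→Exit (4); capacity 2 + 4 + 4 = 10.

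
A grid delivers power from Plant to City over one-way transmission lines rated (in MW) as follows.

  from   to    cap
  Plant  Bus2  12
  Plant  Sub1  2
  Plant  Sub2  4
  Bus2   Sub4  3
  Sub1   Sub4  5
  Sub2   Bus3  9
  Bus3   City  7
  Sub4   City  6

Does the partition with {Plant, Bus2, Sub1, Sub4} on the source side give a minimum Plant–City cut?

Given cut capacity: 4 + 6 = 10.
Augment Plant→Bus2→Sub4→City: bottleneck 3, flow now 3.
Augment Plant→Sub1→Sub4→City: bottleneck 2, flow now 5.
Augment Plant→Sub2→Bus3→City: bottleneck 4, flow now 9.
No augmenting path remains; maximum flow = 9.
In the residual graph, reachable from Plant: {Plant, Bus2}.
Min-cut edges: Plant→Sub1 (2), Plant→Sub2 (4), Bus2→Sub4 (3); capacity 2 + 4 + 3 = 9.
Cut capacity 10 exceeds the max flow 9, so it is not minimum.

No — its capacity is 10, but the minimum cut has capacity 9.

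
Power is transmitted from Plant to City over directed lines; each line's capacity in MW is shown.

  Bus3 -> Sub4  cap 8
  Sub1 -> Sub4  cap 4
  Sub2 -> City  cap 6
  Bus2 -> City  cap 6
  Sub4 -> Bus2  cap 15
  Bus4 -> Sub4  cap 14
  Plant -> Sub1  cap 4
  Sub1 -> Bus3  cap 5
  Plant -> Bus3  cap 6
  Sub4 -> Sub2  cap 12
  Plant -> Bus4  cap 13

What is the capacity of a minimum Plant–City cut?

Augment Plant→Sub1→Sub4→Bus2→City: bottleneck 4, flow now 4.
Augment Plant→Bus3→Sub4→Bus2→City: bottleneck 2, flow now 6.
Augment Plant→Bus3→Sub4→Sub2→City: bottleneck 4, flow now 10.
Augment Plant→Bus4→Sub4→Sub2→City: bottleneck 2, flow now 12.
No augmenting path remains; maximum flow = 12.
By max-flow min-cut, the minimum cut capacity equals the max flow.
In the residual graph, reachable from Plant: {Plant, Sub1, Bus3, Bus4, Sub4, Bus2, Sub2}.
Min-cut edges: Bus2→City (6), Sub2→City (6); capacity 6 + 6 = 12.

12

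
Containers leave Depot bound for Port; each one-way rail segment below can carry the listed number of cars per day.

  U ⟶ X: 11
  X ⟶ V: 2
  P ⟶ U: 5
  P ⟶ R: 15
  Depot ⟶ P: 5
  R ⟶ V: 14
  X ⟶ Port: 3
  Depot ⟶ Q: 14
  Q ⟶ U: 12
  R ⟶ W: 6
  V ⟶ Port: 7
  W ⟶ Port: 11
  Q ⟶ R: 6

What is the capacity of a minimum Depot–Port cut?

16

Augment Depot→P→R→V→Port: bottleneck 5, flow now 5.
Augment Depot→Q→R→V→Port: bottleneck 2, flow now 7.
Augment Depot→Q→R→W→Port: bottleneck 4, flow now 11.
Augment Depot→Q→U→X→Port: bottleneck 3, flow now 14.
Augment Depot→Q→U→X→V→R→W→Port: bottleneck 2, flow now 16. (uses reverse residual edge)
No augmenting path remains; maximum flow = 16.
By max-flow min-cut, the minimum cut capacity equals the max flow.
In the residual graph, reachable from Depot: {Depot, Q, U, X}.
Min-cut edges: Depot→P (5), Q→R (6), X→V (2), X→Port (3); capacity 5 + 6 + 2 + 3 = 16.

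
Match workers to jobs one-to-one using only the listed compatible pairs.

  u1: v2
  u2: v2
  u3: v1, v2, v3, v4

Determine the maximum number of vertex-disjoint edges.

Unit-capacity flow: source→left, listed edges, right→sink; max matching = max flow.
Augmenting path u1→v2 (+1); matched 1.
Augmenting path u3→v1 (+1); matched 2.
No augmenting path remains; maximum matching = 2.
König certificate: {u3, v2} is a vertex cover of size 2 (every listed pair touches it), so no matching can be larger.

2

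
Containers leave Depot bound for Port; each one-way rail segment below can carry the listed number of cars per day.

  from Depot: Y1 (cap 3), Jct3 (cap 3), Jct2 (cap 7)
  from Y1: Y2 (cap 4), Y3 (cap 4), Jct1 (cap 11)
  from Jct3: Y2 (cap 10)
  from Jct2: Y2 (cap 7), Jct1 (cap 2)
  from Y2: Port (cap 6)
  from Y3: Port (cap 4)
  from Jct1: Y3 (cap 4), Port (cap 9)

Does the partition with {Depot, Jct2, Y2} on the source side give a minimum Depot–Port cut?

Given cut capacity: 3 + 3 + 2 + 6 = 14.
Augment Depot→Y1→Y2→Port: bottleneck 3, flow now 3.
Augment Depot→Jct3→Y2→Port: bottleneck 3, flow now 6.
Augment Depot→Jct2→Jct1→Port: bottleneck 2, flow now 8.
Augment Depot→Jct2→Y2→Y1→Y3→Port: bottleneck 3, flow now 11. (uses reverse residual edge)
No augmenting path remains; maximum flow = 11.
In the residual graph, reachable from Depot: {Depot, Jct3, Jct2, Y2}.
Min-cut edges: Depot→Y1 (3), Jct2→Jct1 (2), Y2→Port (6); capacity 3 + 2 + 6 = 11.
Cut capacity 14 exceeds the max flow 11, so it is not minimum.

No — its capacity is 14, but the minimum cut has capacity 11.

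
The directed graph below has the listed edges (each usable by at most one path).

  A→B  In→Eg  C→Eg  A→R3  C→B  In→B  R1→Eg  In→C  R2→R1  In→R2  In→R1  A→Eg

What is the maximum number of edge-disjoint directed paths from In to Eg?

Assign every edge capacity 1; by Menger, the answer equals the max flow.
Path In→Eg (+1); total 1.
Path In→C→Eg (+1); total 2.
Path In→R1→Eg (+1); total 3.
No residual In→Eg path; max flow = 3.
Certifying cut of size 3: {In→C, In→Eg, R1→Eg}.

3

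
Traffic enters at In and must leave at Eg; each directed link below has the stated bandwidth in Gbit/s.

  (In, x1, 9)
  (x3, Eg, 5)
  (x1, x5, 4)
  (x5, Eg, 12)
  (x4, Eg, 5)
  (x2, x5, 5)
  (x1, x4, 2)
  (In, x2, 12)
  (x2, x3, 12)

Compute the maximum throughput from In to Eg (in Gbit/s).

Augment In→x1→x4→Eg: bottleneck 2, flow now 2.
Augment In→x1→x5→Eg: bottleneck 4, flow now 6.
Augment In→x2→x3→Eg: bottleneck 5, flow now 11.
Augment In→x2→x5→Eg: bottleneck 5, flow now 16.
No augmenting path remains; maximum flow = 16.
In the residual graph, reachable from In: {In, x1, x2, x3}.
Min-cut edges: x1→x4 (2), x1→x5 (4), x2→x5 (5), x3→Eg (5); capacity 2 + 4 + 5 + 5 = 16.
This cut is saturated, so no flow can exceed 16.

16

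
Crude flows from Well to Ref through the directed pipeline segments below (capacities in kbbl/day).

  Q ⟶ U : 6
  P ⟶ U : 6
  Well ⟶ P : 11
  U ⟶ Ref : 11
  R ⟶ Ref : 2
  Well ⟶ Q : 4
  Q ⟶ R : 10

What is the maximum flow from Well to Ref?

10

Augment Well→P→U→Ref: bottleneck 6, flow now 6.
Augment Well→Q→R→Ref: bottleneck 2, flow now 8.
Augment Well→Q→U→Ref: bottleneck 2, flow now 10.
No augmenting path remains; maximum flow = 10.
In the residual graph, reachable from Well: {Well, P}.
Min-cut edges: Well→Q (4), P→U (6); capacity 4 + 6 = 10.
This cut is saturated, so no flow can exceed 10.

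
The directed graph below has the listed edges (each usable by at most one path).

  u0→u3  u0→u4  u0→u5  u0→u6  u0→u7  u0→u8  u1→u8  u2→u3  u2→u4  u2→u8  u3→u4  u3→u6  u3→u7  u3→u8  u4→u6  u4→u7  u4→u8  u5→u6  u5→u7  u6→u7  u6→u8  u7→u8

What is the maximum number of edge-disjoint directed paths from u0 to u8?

5

Assign every edge capacity 1; by Menger, the answer equals the max flow.
Path u0→u8 (+1); total 1.
Path u0→u3→u8 (+1); total 2.
Path u0→u4→u8 (+1); total 3.
Path u0→u6→u8 (+1); total 4.
Path u0→u7→u8 (+1); total 5.
No residual u0→u8 path; max flow = 5.
Certifying cut of size 5: {u0→u3, u0→u4, u0→u8, u6→u8, u7→u8}.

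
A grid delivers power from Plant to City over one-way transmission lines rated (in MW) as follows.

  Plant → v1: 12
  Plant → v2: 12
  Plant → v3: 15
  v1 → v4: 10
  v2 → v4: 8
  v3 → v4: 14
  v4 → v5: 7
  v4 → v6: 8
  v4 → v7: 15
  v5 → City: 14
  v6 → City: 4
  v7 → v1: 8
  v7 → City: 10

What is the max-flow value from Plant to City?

21

Augment Plant→v1→v4→v5→City: bottleneck 7, flow now 7.
Augment Plant→v1→v4→v6→City: bottleneck 3, flow now 10.
Augment Plant→v2→v4→v6→City: bottleneck 1, flow now 11.
Augment Plant→v2→v4→v7→City: bottleneck 7, flow now 18.
Augment Plant→v3→v4→v7→City: bottleneck 3, flow now 21.
No augmenting path remains; maximum flow = 21.
In the residual graph, reachable from Plant: {Plant, v1, v2, v3, v4, v6, v7}.
Min-cut edges: v4→v5 (7), v6→City (4), v7→City (10); capacity 7 + 4 + 10 = 21.
This cut is saturated, so no flow can exceed 21.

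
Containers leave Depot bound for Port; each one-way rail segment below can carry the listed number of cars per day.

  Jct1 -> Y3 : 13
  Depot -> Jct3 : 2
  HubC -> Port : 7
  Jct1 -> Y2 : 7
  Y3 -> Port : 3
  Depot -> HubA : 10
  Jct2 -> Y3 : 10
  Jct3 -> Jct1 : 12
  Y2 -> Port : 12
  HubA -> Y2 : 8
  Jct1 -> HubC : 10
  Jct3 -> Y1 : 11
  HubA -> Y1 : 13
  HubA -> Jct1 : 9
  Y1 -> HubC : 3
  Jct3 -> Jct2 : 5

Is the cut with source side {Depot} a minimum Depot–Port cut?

Given cut capacity: 2 + 10 = 12.
Augment Depot→HubA→Y2→Port: bottleneck 8, flow now 8.
Augment Depot→Jct3→Y1→HubC→Port: bottleneck 2, flow now 10.
Augment Depot→HubA→Y1→HubC→Port: bottleneck 1, flow now 11.
Augment Depot→HubA→Jct1→Y2→Port: bottleneck 1, flow now 12.
No augmenting path remains; maximum flow = 12.
Cut capacity 12 equals the max flow, so it is a minimum cut.

Yes — it is a minimum cut (capacity 12).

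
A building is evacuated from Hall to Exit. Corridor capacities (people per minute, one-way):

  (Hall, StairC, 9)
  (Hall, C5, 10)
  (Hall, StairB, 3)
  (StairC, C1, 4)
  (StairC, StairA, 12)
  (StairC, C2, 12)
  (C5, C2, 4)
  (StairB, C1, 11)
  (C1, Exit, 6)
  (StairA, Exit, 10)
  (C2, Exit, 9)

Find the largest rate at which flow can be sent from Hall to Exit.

Augment Hall→StairC→C1→Exit: bottleneck 4, flow now 4.
Augment Hall→StairC→StairA→Exit: bottleneck 5, flow now 9.
Augment Hall→C5→C2→Exit: bottleneck 4, flow now 13.
Augment Hall→StairB→C1→Exit: bottleneck 2, flow now 15.
Augment Hall→StairB→C1→StairC→StairA→Exit: bottleneck 1, flow now 16. (uses reverse residual edge)
No augmenting path remains; maximum flow = 16.
In the residual graph, reachable from Hall: {Hall, C5}.
Min-cut edges: Hall→StairC (9), Hall→StairB (3), C5→C2 (4); capacity 9 + 3 + 4 = 16.
This cut is saturated, so no flow can exceed 16.

16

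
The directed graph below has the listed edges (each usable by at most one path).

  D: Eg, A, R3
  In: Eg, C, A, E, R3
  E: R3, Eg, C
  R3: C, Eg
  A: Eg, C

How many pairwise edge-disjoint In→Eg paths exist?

Assign every edge capacity 1; by Menger, the answer equals the max flow.
Path In→Eg (+1); total 1.
Path In→A→Eg (+1); total 2.
Path In→E→Eg (+1); total 3.
Path In→R3→Eg (+1); total 4.
No residual In→Eg path; max flow = 4.
Certifying cut of size 4: {In→A, In→E, In→Eg, In→R3}.

4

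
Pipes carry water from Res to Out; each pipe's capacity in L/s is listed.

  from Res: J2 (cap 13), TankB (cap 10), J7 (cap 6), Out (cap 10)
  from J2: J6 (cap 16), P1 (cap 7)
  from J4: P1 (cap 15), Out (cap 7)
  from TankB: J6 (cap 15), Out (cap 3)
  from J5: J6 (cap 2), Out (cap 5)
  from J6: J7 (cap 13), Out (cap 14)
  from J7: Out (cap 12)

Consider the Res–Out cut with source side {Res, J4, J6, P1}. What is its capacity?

Edges leaving {Res, J4, J6, P1}: Res→J2 (13), Res→TankB (10), Res→J7 (6), Res→Out (10), J4→Out (7), J6→J7 (13), J6→Out (14).
Cut capacity = 13 + 10 + 6 + 10 + 7 + 13 + 14 = 73.

73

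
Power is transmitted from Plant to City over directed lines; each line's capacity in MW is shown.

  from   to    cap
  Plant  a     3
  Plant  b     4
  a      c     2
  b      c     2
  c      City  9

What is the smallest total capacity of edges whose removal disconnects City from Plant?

4

Augment Plant→a→c→City: bottleneck 2, flow now 2.
Augment Plant→b→c→City: bottleneck 2, flow now 4.
No augmenting path remains; maximum flow = 4.
By max-flow min-cut, the minimum cut capacity equals the max flow.
In the residual graph, reachable from Plant: {Plant, a, b}.
Min-cut edges: a→c (2), b→c (2); capacity 2 + 2 = 4.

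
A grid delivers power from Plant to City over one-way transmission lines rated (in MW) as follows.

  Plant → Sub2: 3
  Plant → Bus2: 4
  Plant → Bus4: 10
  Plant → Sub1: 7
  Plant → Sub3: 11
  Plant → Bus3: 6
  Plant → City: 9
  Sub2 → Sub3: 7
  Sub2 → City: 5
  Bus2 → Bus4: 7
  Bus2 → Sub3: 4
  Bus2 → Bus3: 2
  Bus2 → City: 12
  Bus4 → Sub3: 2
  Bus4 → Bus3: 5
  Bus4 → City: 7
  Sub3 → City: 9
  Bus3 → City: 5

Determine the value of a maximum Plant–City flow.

Augment Plant→City: bottleneck 9, flow now 9.
Augment Plant→Sub2→City: bottleneck 3, flow now 12.
Augment Plant→Bus2→City: bottleneck 4, flow now 16.
Augment Plant→Bus4→City: bottleneck 7, flow now 23.
Augment Plant→Sub3→City: bottleneck 9, flow now 32.
Augment Plant→Bus3→City: bottleneck 5, flow now 37.
No augmenting path remains; maximum flow = 37.
In the residual graph, reachable from Plant: {Plant, Bus4, Sub1, Sub3, Bus3}.
Min-cut edges: Plant→Sub2 (3), Plant→Bus2 (4), Plant→City (9), Bus4→City (7), Sub3→City (9), Bus3→City (5); capacity 3 + 4 + 9 + 7 + 9 + 5 = 37.
This cut is saturated, so no flow can exceed 37.

37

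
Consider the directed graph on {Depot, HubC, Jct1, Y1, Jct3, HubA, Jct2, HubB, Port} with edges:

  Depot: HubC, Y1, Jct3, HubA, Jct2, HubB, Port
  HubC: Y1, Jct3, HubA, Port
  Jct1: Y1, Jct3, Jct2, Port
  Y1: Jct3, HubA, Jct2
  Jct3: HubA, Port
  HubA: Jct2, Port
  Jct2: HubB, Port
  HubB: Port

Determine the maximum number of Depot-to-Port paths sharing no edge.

6

Assign every edge capacity 1; by Menger, the answer equals the max flow.
Path Depot→Port (+1); total 1.
Path Depot→HubC→Port (+1); total 2.
Path Depot→Jct3→Port (+1); total 3.
Path Depot→HubA→Port (+1); total 4.
Path Depot→Jct2→Port (+1); total 5.
Path Depot→HubB→Port (+1); total 6.
No residual Depot→Port path; max flow = 6.
Certifying cut of size 6: {Depot→HubC, Depot→Port, HubA→Port, HubB→Port, Jct2→Port, Jct3→Port}.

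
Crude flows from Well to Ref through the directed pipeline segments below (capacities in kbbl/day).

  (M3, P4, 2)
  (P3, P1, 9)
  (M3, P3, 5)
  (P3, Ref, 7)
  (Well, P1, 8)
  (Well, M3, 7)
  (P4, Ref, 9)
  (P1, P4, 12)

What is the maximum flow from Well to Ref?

14

Augment Well→P1→P4→Ref: bottleneck 8, flow now 8.
Augment Well→M3→P4→Ref: bottleneck 1, flow now 9.
Augment Well→M3→P3→Ref: bottleneck 5, flow now 14.
No augmenting path remains; maximum flow = 14.
In the residual graph, reachable from Well: {Well, P1, M3, P4}.
Min-cut edges: M3→P3 (5), P4→Ref (9); capacity 5 + 9 = 14.
This cut is saturated, so no flow can exceed 14.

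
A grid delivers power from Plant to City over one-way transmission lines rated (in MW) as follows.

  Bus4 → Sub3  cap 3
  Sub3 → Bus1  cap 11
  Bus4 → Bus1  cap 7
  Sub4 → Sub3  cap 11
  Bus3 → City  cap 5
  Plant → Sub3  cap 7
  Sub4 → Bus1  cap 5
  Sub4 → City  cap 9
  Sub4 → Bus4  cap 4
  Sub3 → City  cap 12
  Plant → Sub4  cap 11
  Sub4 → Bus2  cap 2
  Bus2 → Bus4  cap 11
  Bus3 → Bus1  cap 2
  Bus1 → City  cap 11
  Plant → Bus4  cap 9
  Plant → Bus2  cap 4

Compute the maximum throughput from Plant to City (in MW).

28

Augment Plant→Sub4→City: bottleneck 9, flow now 9.
Augment Plant→Sub3→City: bottleneck 7, flow now 16.
Augment Plant→Sub4→Sub3→City: bottleneck 2, flow now 18.
Augment Plant→Bus4→Sub3→City: bottleneck 3, flow now 21.
Augment Plant→Bus4→Bus1→City: bottleneck 6, flow now 27.
Augment Plant→Bus2→Bus4→Bus1→City: bottleneck 1, flow now 28.
No augmenting path remains; maximum flow = 28.
In the residual graph, reachable from Plant: {Plant, Bus2, Bus4}.
Min-cut edges: Plant→Sub4 (11), Plant→Sub3 (7), Bus4→Sub3 (3), Bus4→Bus1 (7); capacity 11 + 7 + 3 + 7 = 28.
This cut is saturated, so no flow can exceed 28.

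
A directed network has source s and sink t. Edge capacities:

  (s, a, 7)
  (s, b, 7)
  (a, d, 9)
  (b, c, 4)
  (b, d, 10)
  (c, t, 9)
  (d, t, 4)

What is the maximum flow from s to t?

8

Augment s→a→d→t: bottleneck 4, flow now 4.
Augment s→b→c→t: bottleneck 4, flow now 8.
No augmenting path remains; maximum flow = 8.
In the residual graph, reachable from s: {s, a, b, d}.
Min-cut edges: b→c (4), d→t (4); capacity 4 + 4 = 8.
This cut is saturated, so no flow can exceed 8.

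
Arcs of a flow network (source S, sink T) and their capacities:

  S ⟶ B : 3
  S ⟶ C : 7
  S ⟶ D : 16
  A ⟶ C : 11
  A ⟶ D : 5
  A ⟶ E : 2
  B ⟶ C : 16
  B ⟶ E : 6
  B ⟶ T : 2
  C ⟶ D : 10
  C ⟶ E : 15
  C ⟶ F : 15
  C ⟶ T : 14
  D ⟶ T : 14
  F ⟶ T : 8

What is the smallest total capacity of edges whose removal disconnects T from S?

Augment S→B→T: bottleneck 2, flow now 2.
Augment S→C→T: bottleneck 7, flow now 9.
Augment S→D→T: bottleneck 14, flow now 23.
Augment S→B→C→T: bottleneck 1, flow now 24.
No augmenting path remains; maximum flow = 24.
By max-flow min-cut, the minimum cut capacity equals the max flow.
In the residual graph, reachable from S: {S, D}.
Min-cut edges: S→B (3), S→C (7), D→T (14); capacity 3 + 7 + 14 = 24.

24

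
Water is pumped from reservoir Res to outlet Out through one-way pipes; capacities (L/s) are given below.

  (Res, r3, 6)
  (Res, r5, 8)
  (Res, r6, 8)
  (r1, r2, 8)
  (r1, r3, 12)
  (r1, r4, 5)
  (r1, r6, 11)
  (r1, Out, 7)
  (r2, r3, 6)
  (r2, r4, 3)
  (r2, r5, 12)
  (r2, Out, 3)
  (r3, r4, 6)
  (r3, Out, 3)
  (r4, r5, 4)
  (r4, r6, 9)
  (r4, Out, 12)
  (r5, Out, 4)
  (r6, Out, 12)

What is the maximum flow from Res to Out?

Augment Res→r3→Out: bottleneck 3, flow now 3.
Augment Res→r5→Out: bottleneck 4, flow now 7.
Augment Res→r6→Out: bottleneck 8, flow now 15.
Augment Res→r3→r4→Out: bottleneck 3, flow now 18.
No augmenting path remains; maximum flow = 18.
In the residual graph, reachable from Res: {Res, r5}.
Min-cut edges: Res→r3 (6), Res→r6 (8), r5→Out (4); capacity 6 + 8 + 4 = 18.
This cut is saturated, so no flow can exceed 18.

18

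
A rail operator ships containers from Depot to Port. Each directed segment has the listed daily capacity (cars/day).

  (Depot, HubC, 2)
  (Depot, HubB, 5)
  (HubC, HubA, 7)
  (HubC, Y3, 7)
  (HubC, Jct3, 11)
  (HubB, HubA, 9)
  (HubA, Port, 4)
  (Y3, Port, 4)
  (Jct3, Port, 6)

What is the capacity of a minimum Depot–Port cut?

6

Augment Depot→HubC→HubA→Port: bottleneck 2, flow now 2.
Augment Depot→HubB→HubA→Port: bottleneck 2, flow now 4.
Augment Depot→HubB→HubA→HubC→Y3→Port: bottleneck 2, flow now 6. (uses reverse residual edge)
No augmenting path remains; maximum flow = 6.
By max-flow min-cut, the minimum cut capacity equals the max flow.
In the residual graph, reachable from Depot: {Depot, HubB, HubA}.
Min-cut edges: Depot→HubC (2), HubA→Port (4); capacity 2 + 4 = 6.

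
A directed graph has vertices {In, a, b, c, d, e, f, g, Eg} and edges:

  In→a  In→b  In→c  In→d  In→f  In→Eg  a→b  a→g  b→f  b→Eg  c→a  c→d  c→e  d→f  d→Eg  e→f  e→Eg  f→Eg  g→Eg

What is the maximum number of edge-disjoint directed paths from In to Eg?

Assign every edge capacity 1; by Menger, the answer equals the max flow.
Path In→Eg (+1); total 1.
Path In→b→Eg (+1); total 2.
Path In→d→Eg (+1); total 3.
Path In→f→Eg (+1); total 4.
Path In→a→g→Eg (+1); total 5.
Path In→c→e→Eg (+1); total 6.
No residual In→Eg path; max flow = 6.
Certifying cut of size 6: {In→Eg, In→a, In→b, In→c, In→d, In→f}.

6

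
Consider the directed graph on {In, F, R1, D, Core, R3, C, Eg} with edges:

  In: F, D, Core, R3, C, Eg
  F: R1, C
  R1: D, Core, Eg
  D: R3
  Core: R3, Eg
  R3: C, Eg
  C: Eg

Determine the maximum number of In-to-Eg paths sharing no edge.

Assign every edge capacity 1; by Menger, the answer equals the max flow.
Path In→Eg (+1); total 1.
Path In→Core→Eg (+1); total 2.
Path In→R3→Eg (+1); total 3.
Path In→C→Eg (+1); total 4.
Path In→F→R1→Eg (+1); total 5.
No residual In→Eg path; max flow = 5.
Certifying cut of size 5: {C→Eg, In→Core, In→Eg, In→F, R3→Eg}.

5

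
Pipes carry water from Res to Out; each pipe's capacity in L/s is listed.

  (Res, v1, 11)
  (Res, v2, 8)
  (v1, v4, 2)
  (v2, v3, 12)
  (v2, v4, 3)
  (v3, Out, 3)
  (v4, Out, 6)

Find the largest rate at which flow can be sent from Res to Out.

8

Augment Res→v1→v4→Out: bottleneck 2, flow now 2.
Augment Res→v2→v3→Out: bottleneck 3, flow now 5.
Augment Res→v2→v4→Out: bottleneck 3, flow now 8.
No augmenting path remains; maximum flow = 8.
In the residual graph, reachable from Res: {Res, v1, v2, v3}.
Min-cut edges: v1→v4 (2), v2→v4 (3), v3→Out (3); capacity 2 + 3 + 3 = 8.
This cut is saturated, so no flow can exceed 8.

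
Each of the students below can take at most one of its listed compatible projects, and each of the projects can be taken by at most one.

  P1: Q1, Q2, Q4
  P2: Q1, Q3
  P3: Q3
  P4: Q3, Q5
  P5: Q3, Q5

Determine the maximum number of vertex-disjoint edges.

4

Unit-capacity flow: source→left, listed edges, right→sink; max matching = max flow.
Augmenting path P1→Q1 (+1); matched 1.
Augmenting path P2→Q3 (+1); matched 2.
Augmenting path P4→Q5 (+1); matched 3.
Augmenting path P3→Q3→P2→Q1→P1→Q2 (+1); matched 4.
No augmenting path remains; maximum matching = 4.
König certificate: {P1, P2, Q3, Q5} is a vertex cover of size 4 (every listed pair touches it), so no matching can be larger.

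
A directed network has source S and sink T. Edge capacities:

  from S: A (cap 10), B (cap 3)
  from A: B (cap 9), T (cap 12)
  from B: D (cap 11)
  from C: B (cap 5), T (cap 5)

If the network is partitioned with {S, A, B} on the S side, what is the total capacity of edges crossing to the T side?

Edges leaving {S, A, B}: A→T (12), B→D (11).
Cut capacity = 12 + 11 = 23.

23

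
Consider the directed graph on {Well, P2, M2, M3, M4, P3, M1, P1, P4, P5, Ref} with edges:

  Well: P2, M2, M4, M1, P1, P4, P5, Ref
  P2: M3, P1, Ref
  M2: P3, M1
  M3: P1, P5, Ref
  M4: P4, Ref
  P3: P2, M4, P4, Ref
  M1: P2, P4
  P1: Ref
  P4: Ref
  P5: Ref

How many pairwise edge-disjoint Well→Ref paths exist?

Assign every edge capacity 1; by Menger, the answer equals the max flow.
Path Well→Ref (+1); total 1.
Path Well→P2→Ref (+1); total 2.
Path Well→M4→Ref (+1); total 3.
Path Well→P1→Ref (+1); total 4.
Path Well→P4→Ref (+1); total 5.
Path Well→P5→Ref (+1); total 6.
Path Well→M2→P3→Ref (+1); total 7.
Path Well→M1→P2→M3→Ref (+1); total 8.
No residual Well→Ref path; max flow = 8.
Certifying cut of size 8: {Well→M1, Well→M2, Well→M4, Well→P1, Well→P2, Well→P4, Well→P5, Well→Ref}.

8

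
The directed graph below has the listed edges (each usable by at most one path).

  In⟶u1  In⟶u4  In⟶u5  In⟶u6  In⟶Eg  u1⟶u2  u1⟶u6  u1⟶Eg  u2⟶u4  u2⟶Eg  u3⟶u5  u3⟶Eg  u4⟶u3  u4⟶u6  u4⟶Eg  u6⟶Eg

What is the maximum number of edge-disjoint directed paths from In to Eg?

Assign every edge capacity 1; by Menger, the answer equals the max flow.
Path In→Eg (+1); total 1.
Path In→u1→Eg (+1); total 2.
Path In→u4→Eg (+1); total 3.
Path In→u6→Eg (+1); total 4.
No residual In→Eg path; max flow = 4.
Certifying cut of size 4: {In→Eg, In→u1, In→u4, In→u6}.

4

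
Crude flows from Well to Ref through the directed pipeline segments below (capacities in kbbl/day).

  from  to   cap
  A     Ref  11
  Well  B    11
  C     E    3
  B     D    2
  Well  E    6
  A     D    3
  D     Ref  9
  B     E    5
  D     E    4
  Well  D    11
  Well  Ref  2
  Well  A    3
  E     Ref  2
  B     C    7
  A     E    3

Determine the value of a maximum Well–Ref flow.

Augment Well→Ref: bottleneck 2, flow now 2.
Augment Well→A→Ref: bottleneck 3, flow now 5.
Augment Well→D→Ref: bottleneck 9, flow now 14.
Augment Well→E→Ref: bottleneck 2, flow now 16.
No augmenting path remains; maximum flow = 16.
In the residual graph, reachable from Well: {Well, B, C, D, E}.
Min-cut edges: Well→A (3), Well→Ref (2), D→Ref (9), E→Ref (2); capacity 3 + 2 + 9 + 2 = 16.
This cut is saturated, so no flow can exceed 16.

16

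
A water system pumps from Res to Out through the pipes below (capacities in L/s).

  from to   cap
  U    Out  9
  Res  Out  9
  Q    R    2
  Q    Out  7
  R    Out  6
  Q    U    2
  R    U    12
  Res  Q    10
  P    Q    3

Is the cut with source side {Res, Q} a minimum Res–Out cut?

No — its capacity is 20, but the minimum cut has capacity 19.

Given cut capacity: 9 + 2 + 2 + 7 = 20.
Augment Res→Out: bottleneck 9, flow now 9.
Augment Res→Q→Out: bottleneck 7, flow now 16.
Augment Res→Q→R→Out: bottleneck 2, flow now 18.
Augment Res→Q→U→Out: bottleneck 1, flow now 19.
No augmenting path remains; maximum flow = 19.
In the residual graph, reachable from Res: {Res}.
Min-cut edges: Res→Q (10), Res→Out (9); capacity 10 + 9 = 19.
Cut capacity 20 exceeds the max flow 19, so it is not minimum.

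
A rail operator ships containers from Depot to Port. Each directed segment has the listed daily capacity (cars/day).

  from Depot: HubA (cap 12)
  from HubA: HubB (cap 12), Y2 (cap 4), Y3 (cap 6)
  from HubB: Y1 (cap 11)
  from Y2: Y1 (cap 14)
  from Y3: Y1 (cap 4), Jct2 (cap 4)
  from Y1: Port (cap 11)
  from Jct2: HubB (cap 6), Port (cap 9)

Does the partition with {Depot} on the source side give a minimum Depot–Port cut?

Given cut capacity: 12 = 12.
Augment Depot→HubA→HubB→Y1→Port: bottleneck 11, flow now 11.
Augment Depot→HubA→Y3→Jct2→Port: bottleneck 1, flow now 12.
No augmenting path remains; maximum flow = 12.
Cut capacity 12 equals the max flow, so it is a minimum cut.

Yes — it is a minimum cut (capacity 12).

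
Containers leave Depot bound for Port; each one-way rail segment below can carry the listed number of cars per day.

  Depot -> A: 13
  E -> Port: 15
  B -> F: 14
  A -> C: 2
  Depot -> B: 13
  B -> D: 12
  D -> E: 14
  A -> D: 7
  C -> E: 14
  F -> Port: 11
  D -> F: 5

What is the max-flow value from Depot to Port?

22

Augment Depot→B→F→Port: bottleneck 11, flow now 11.
Augment Depot→A→C→E→Port: bottleneck 2, flow now 13.
Augment Depot→A→D→E→Port: bottleneck 7, flow now 20.
Augment Depot→B→D→E→Port: bottleneck 2, flow now 22.
No augmenting path remains; maximum flow = 22.
In the residual graph, reachable from Depot: {Depot, A}.
Min-cut edges: Depot→B (13), A→C (2), A→D (7); capacity 13 + 2 + 7 = 22.
This cut is saturated, so no flow can exceed 22.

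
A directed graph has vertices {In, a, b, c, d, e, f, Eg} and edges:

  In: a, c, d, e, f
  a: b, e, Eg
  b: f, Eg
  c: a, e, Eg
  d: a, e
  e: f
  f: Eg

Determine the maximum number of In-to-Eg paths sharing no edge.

Assign every edge capacity 1; by Menger, the answer equals the max flow.
Path In→a→Eg (+1); total 1.
Path In→c→Eg (+1); total 2.
Path In→f→Eg (+1); total 3.
Path In→d→a→b→Eg (+1); total 4.
No residual In→Eg path; max flow = 4.
Certifying cut of size 4: {In→a, In→c, In→d, f→Eg}.

4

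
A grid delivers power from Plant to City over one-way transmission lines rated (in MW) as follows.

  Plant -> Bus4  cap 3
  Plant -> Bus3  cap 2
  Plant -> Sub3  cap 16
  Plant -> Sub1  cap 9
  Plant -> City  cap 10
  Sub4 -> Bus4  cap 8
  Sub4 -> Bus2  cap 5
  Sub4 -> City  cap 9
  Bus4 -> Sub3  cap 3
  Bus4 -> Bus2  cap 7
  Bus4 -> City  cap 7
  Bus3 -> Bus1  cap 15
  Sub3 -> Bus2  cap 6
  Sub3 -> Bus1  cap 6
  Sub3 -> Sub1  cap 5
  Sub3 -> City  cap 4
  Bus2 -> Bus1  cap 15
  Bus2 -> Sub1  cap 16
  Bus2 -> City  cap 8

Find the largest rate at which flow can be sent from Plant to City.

Augment Plant→City: bottleneck 10, flow now 10.
Augment Plant→Bus4→City: bottleneck 3, flow now 13.
Augment Plant→Sub3→City: bottleneck 4, flow now 17.
Augment Plant→Sub3→Bus2→City: bottleneck 6, flow now 23.
No augmenting path remains; maximum flow = 23.
In the residual graph, reachable from Plant: {Plant, Bus3, Sub3, Bus1, Sub1}.
Min-cut edges: Plant→Bus4 (3), Plant→City (10), Sub3→Bus2 (6), Sub3→City (4); capacity 3 + 10 + 6 + 4 = 23.
This cut is saturated, so no flow can exceed 23.

23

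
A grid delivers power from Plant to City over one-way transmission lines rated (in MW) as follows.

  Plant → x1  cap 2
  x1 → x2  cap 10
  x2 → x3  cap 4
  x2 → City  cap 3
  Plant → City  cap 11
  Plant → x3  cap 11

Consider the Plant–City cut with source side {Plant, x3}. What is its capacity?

13

Edges leaving {Plant, x3}: Plant→x1 (2), Plant→City (11).
Cut capacity = 2 + 11 = 13.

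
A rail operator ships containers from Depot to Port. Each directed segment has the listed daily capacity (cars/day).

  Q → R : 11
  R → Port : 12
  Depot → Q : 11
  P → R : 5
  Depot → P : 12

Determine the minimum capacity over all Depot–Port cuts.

12

Augment Depot→P→R→Port: bottleneck 5, flow now 5.
Augment Depot→Q→R→Port: bottleneck 7, flow now 12.
No augmenting path remains; maximum flow = 12.
By max-flow min-cut, the minimum cut capacity equals the max flow.
In the residual graph, reachable from Depot: {Depot, P, Q, R}.
Min-cut edges: R→Port (12); capacity 12 = 12.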